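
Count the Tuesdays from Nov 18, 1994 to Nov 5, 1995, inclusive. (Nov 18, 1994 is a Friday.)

50

Nov 18, 1994 is a Friday; the first Tuesday on or after it is Nov 22, 1994 (4 days later).
From Nov 22, 1994 to Nov 5, 1995: 39 + 309 = 348 days (rest of 1994, to Nov 5, 1995 in 1995).
348 ÷ 7 = 49 full weeks with remainder 5, so 49 more Tuesdays after the first → 50.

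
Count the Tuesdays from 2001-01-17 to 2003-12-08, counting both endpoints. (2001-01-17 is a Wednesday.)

2001-01-17 is a Wednesday; the first Tuesday on or after it is 2001-01-23 (6 days later).
From 2001-01-23 to 2003-12-08: 342 + 365 + 342 = 1049 days (rest of 2001, 2002, to 2003-12-08 in 2003).
1049 ÷ 7 = 149 full weeks with remainder 6, so 149 more Tuesdays after the first → 150.

150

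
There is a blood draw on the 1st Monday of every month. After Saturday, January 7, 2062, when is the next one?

January 2062 starts on a Sunday, so its 1st Monday is January 2, 2062 (1 day in).
That is not after January 7, 2062, so look at February 2062.
February 2062 starts on a Wednesday, so its 1st Monday is February 6, 2062 (5 days in).

February 6, 2062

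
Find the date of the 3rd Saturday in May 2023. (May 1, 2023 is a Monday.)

May 20, 2023

May 2023 begins on a Monday, so the first Saturday is May 6 (5 days later).
The 3rd Saturday is 2 weeks later: 6 + 14 = 20.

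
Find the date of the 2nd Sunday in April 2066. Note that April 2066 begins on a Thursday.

April 2066 begins on a Thursday, so the first Sunday is April 4 (3 days later).
The 2nd Sunday is 1 weeks later: 4 + 7 = 11.

11 April 2066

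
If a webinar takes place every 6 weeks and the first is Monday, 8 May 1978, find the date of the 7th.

The 7th occurrence is 6 intervals after the first: 6 × 42 = 252 days after 8 May 1978.
May has 31 days — 23 days to the end of May leaves 229.
June has 30 days (199 left).
July has 31 days (168 left).
August has 31 days (137 left).
September has 30 days (107 left).
October has 31 days (76 left).
November has 30 days (46 left).
December has 31 days (15 left).
15 days into January → 15 January 1979.

15 January 1979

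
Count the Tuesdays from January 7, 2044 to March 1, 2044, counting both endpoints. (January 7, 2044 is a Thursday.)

8

January 7, 2044 is a Thursday; the first Tuesday on or after it is January 12, 2044 (5 days later).
From January 12, 2044 to March 1, 2044: 19 + 29 + 1 = 49 days (rest of January, February, March).
49 ÷ 7 = 7 full weeks with remainder 0, so 7 more Tuesdays after the first → 8.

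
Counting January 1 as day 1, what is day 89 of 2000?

January has 31 days (89 − 31 = 58 remain).
February has 29 days (58 − 29 = 29 remain).
29 into March → March 29.

29 March 2000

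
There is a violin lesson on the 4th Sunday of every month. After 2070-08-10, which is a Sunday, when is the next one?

2070-08-24

August 2070 starts on a Friday; its first Sunday is the 3rd, so the 4th Sunday is the 24th — 2070-08-24.
2070-08-24 is after 2070-08-10, so that is the next one.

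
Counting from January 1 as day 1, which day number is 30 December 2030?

364

Days in months before December: 31 + 28 + 31 + 30 + 31 + 30 + 31 + 31 + 30 + 31 + 30 = 334.
Plus 30 days into December → day 364.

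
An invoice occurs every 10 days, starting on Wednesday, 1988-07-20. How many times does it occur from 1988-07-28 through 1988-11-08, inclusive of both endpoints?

Occurrences land 10·i days after 1988-07-20 for i = 0, 1, 2, …
1988-07-28 is 8 days after the start; 8 ÷ 10 = 0 remainder 8; since the remainder is 8, round up to i = 1. First occurrence in the window: #2 on 1988-07-30 (1×10 = 10 days in).
1988-11-08 is 111 days after the start; 111 ÷ 10 = 11 remainder 1. Last occurrence in the window: #12 on 1988-11-07.
Occurrences #2 through #12: 11 in total.

11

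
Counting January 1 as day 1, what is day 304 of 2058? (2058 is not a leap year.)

2058-10-31

January has 31 days (304 − 31 = 273 remain).
February has 28 days (273 − 28 = 245 remain).
March has 31 days (245 − 31 = 214 remain).
April has 30 days (214 − 30 = 184 remain).
May has 31 days (184 − 31 = 153 remain).
June has 30 days (153 − 30 = 123 remain).
July has 31 days (123 − 31 = 92 remain).
August has 31 days (92 − 31 = 61 remain).
September has 30 days (61 − 30 = 31 remain).
31 into October → October 31.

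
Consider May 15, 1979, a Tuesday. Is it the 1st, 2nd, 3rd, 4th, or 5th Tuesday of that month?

Day 15 falls in week ⌈15/7⌉ of the month.
Days 1–7 hold the 1st Tuesday, 8–14 the 2nd, 15–21 the 3rd, 22–28 the 4th, 29–31 the 5th.
15 is in the range for the 3rd.

3rd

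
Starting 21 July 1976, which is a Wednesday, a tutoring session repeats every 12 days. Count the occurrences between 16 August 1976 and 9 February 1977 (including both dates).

14

Occurrences land 12·i days after 21 July 1976 for i = 0, 1, 2, …
16 August 1976 is 26 days after the start; 26 ÷ 12 = 2 remainder 2; since the remainder is 2, round up to i = 3. First occurrence in the window: #4 on 26 August 1976 (3×12 = 36 days in).
9 February 1977 is 203 days after the start; 203 ÷ 12 = 16 remainder 11. Last occurrence in the window: #17 on 29 January 1977.
Occurrences #4 through #17: 14 in total.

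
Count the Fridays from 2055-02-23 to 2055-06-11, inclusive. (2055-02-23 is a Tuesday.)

2055-02-23 is a Tuesday; the first Friday on or after it is 2055-02-26 (3 days later).
From 2055-02-26 to 2055-06-11: 2 + 31 + 30 + 31 + 11 = 105 days (rest of February, March, April, May, June).
105 ÷ 7 = 15 full weeks with remainder 0, so 15 more Fridays after the first → 16.

16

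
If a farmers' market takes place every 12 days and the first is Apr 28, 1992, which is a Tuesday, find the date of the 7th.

The 7th occurrence is 6 intervals after the first: 6 × 12 = 72 days after Apr 28, 1992.
Apr has 30 days — 2 days to the end of Apr leaves 70.
May has 31 days (39 left).
Jun has 30 days (9 left).
9 days into Jul → Jul 9, 1992.

Jul 9, 1992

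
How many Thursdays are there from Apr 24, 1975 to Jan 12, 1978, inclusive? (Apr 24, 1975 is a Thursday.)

143

Apr 24, 1975 is a Thursday; the first Thursday on or after it is Apr 24, 1975.
From Apr 24, 1975 to Jan 12, 1978: 251 + 366 + 365 + 12 = 994 days (rest of 1975, 1976, 1977, to Jan 12, 1978 in 1978).
994 ÷ 7 = 142 full weeks with remainder 0, so 142 more Thursdays after the first → 143.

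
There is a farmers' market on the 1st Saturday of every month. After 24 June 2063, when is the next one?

7 July 2063

June 2063 starts on a Friday, so its 1st Saturday is 2 June 2063 (1 day in).
That is not after 24 June 2063, so look at July 2063.
July 2063 starts on a Sunday, so its 1st Saturday is 7 July 2063 (6 days in).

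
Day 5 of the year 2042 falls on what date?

5 January 2042

5 into January → January 5.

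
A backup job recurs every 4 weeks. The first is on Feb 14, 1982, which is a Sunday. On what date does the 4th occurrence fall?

May 9, 1982

The 4th occurrence is 3 intervals after the first: 3 × 28 = 84 days after Feb 14, 1982.
Feb has 28 days — 14 days to the end of Feb leaves 70.
Mar has 31 days (39 left).
Apr has 30 days (9 left).
9 days into May → May 9, 1982.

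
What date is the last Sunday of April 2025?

April 27, 2025

April 2025 begins on a Tuesday, so the first Sunday is April 6 (5 days later).
April 2025 has 30 days. Adding weeks: 6, 13, 20, 27 — the last one ≤ 30 is the 27th.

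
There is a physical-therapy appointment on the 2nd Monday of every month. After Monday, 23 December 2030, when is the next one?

13 January 2031

December 2030 starts on a Sunday; its first Monday is the 2nd, so the 2nd Monday is the 9th — 9 December 2030.
That is not after 23 December 2030, so look at January 2031.
January 2031 starts on a Wednesday; its first Monday is the 6th, so the 2nd Monday is the 13th — 13 January 2031.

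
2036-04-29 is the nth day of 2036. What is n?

120

Days in months before April: 31 + 29 + 31 = 91.
Plus 29 days into April → day 120.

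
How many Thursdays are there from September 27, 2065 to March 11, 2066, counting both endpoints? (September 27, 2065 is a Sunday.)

24

September 27, 2065 is a Sunday; the first Thursday on or after it is October 1, 2065 (4 days later).
From October 1, 2065 to March 11, 2066: 30 + 30 + 31 + 31 + 28 + 11 = 161 days (rest of October, November, December, January, February, March).
161 ÷ 7 = 23 full weeks with remainder 0, so 23 more Thursdays after the first → 24.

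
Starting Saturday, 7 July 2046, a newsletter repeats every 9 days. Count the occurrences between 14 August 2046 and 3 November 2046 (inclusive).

Occurrences land 9·i days after 7 July 2046 for i = 0, 1, 2, …
14 August 2046 is 38 days after the start; 38 ÷ 9 = 4 remainder 2; since the remainder is 2, round up to i = 5. First occurrence in the window: #6 on 21 August 2046 (5×9 = 45 days in).
3 November 2046 is 119 days after the start; 119 ÷ 9 = 13 remainder 2. Last occurrence in the window: #14 on 1 November 2046.
Occurrences #6 through #14: 9 in total.

9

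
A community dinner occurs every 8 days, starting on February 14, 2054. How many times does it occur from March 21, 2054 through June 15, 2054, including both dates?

Occurrences land 8·i days after February 14, 2054 for i = 0, 1, 2, …
March 21, 2054 is 35 days after the start; 35 ÷ 8 = 4 remainder 3; since the remainder is 3, round up to i = 5. First occurrence in the window: #6 on March 26, 2054 (5×8 = 40 days in).
June 15, 2054 is 121 days after the start; 121 ÷ 8 = 15 remainder 1. Last occurrence in the window: #16 on June 14, 2054.
Occurrences #6 through #16: 11 in total.

11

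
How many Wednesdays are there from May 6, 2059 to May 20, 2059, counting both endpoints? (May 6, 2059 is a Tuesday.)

2

May 6, 2059 is a Tuesday; the first Wednesday on or after it is May 7, 2059 (1 day later).
From May 7, 2059 to May 20, 2059 is 20 − 7 = 13 days.
13 ÷ 7 = 1 full weeks with remainder 6, so 1 more Wednesdays after the first → 2.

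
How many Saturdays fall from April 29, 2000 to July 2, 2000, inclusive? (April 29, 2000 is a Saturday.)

April 29, 2000 is a Saturday; the first Saturday on or after it is April 29, 2000.
From April 29, 2000 to July 2, 2000: 1 + 31 + 30 + 2 = 64 days (rest of April, May, June, July).
64 ÷ 7 = 9 full weeks with remainder 1, so 9 more Saturdays after the first → 10.

10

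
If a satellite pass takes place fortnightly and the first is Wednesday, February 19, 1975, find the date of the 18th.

The 18th occurrence is 17 intervals after the first: 17 × 14 = 238 days after February 19, 1975.
February has 28 days — 9 days to the end of February leaves 229.
March has 31 days (198 left).
April has 30 days (168 left).
May has 31 days (137 left).
June has 30 days (107 left).
July has 31 days (76 left).
August has 31 days (45 left).
September has 30 days (15 left).
15 days into October → October 15, 1975.

October 15, 1975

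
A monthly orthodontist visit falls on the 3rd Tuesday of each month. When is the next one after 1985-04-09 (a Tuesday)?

April 1985 starts on a Monday; its first Tuesday is the 2nd, so the 3rd Tuesday is the 16th — 1985-04-16.
1985-04-16 is after 1985-04-09, so that is the next one.

1985-04-16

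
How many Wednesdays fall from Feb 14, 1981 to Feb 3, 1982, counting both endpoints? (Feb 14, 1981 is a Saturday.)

Feb 14, 1981 is a Saturday; the first Wednesday on or after it is Feb 18, 1981 (4 days later).
From Feb 18, 1981 to Feb 3, 1982: 316 + 34 = 350 days (rest of 1981, to Feb 3, 1982 in 1982).
350 ÷ 7 = 50 full weeks with remainder 0, so 50 more Wednesdays after the first → 51.

51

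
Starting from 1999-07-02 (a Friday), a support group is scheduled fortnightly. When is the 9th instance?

1999-10-22

The 9th occurrence is 8 intervals after the first: 8 × 14 = 112 days after 1999-07-02.
July has 31 days — 29 days to the end of July leaves 83.
August has 31 days (52 left).
September has 30 days (22 left).
22 days into October → 1999-10-22.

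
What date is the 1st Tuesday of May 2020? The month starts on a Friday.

May 2020 begins on a Friday, so the first Tuesday is May 5 (4 days later).

May 5, 2020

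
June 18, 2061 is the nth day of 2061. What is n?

169

Days in months before June: 31 + 28 + 31 + 30 + 31 = 151.
Plus 18 days into June → day 169.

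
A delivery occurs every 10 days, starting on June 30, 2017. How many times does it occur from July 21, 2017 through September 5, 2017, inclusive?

4

Occurrences land 10·i days after June 30, 2017 for i = 0, 1, 2, …
July 21, 2017 is 21 days after the start; 21 ÷ 10 = 2 remainder 1; since the remainder is 1, round up to i = 3. First occurrence in the window: #4 on July 30, 2017 (3×10 = 30 days in).
September 5, 2017 is 67 days after the start; 67 ÷ 10 = 6 remainder 7. Last occurrence in the window: #7 on August 29, 2017.
Occurrences #4 through #7: 4 in total.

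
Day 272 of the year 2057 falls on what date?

Sep 29, 2057

Jan has 31 days (272 − 31 = 241 remain).
Feb has 28 days (241 − 28 = 213 remain).
Mar has 31 days (213 − 31 = 182 remain).
Apr has 30 days (182 − 30 = 152 remain).
May has 31 days (152 − 31 = 121 remain).
Jun has 30 days (121 − 30 = 91 remain).
Jul has 31 days (91 − 31 = 60 remain).
Aug has 31 days (60 − 31 = 29 remain).
29 into Sep → Sep 29.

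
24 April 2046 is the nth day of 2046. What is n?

114

Days in months before April: 31 + 28 + 31 = 90.
Plus 24 days into April → day 114.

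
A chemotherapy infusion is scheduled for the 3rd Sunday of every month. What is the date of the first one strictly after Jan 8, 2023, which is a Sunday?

Jan 2023 starts on a Sunday; its first Sunday is the 1st, so the 3rd Sunday is the 15th — Jan 15, 2023.
Jan 15, 2023 is after Jan 8, 2023, so that is the next one.

Jan 15, 2023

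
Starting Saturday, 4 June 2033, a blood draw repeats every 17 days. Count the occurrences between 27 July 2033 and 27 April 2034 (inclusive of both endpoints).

16

Occurrences land 17·i days after 4 June 2033 for i = 0, 1, 2, …
27 July 2033 is 53 days after the start; 53 ÷ 17 = 3 remainder 2; since the remainder is 2, round up to i = 4. First occurrence in the window: #5 on 11 August 2033 (4×17 = 68 days in).
27 April 2034 is 327 days after the start; 327 ÷ 17 = 19 remainder 4. Last occurrence in the window: #20 on 23 April 2034.
Occurrences #5 through #20: 16 in total.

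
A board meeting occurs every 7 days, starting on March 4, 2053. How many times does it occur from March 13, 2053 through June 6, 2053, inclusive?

Occurrences land 7·i days after March 4, 2053 for i = 0, 1, 2, …
March 13, 2053 is 9 days after the start; 9 ÷ 7 = 1 remainder 2; since the remainder is 2, round up to i = 2. First occurrence in the window: #3 on March 18, 2053 (2×7 = 14 days in).
June 6, 2053 is 94 days after the start; 94 ÷ 7 = 13 remainder 3. Last occurrence in the window: #14 on June 3, 2053.
Occurrences #3 through #14: 12 in total.

12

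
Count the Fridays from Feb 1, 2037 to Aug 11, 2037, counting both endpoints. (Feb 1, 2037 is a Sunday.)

27

Feb 1, 2037 is a Sunday; the first Friday on or after it is Feb 6, 2037 (5 days later).
From Feb 6, 2037 to Aug 11, 2037: 22 + 31 + 30 + 31 + 30 + 31 + 11 = 186 days (rest of Feb, Mar, Apr, May, Jun, Jul, Aug).
186 ÷ 7 = 26 full weeks with remainder 4, so 26 more Fridays after the first → 27.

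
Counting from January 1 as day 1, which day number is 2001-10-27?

Days in months before October: 31 + 28 + 31 + 30 + 31 + 30 + 31 + 31 + 30 = 273.
Plus 27 days into October → day 300.

300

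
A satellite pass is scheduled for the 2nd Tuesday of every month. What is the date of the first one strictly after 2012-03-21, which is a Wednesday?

March 2012 starts on a Thursday; its first Tuesday is the 6th, so the 2nd Tuesday is the 13th — 2012-03-13.
That is not after 2012-03-21, so look at April 2012.
April 2012 starts on a Sunday; its first Tuesday is the 3rd, so the 2nd Tuesday is the 10th — 2012-04-10.

2012-04-10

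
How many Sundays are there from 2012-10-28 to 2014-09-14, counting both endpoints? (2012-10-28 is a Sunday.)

99

2012-10-28 is a Sunday; the first Sunday on or after it is 2012-10-28.
From 2012-10-28 to 2014-09-14: 64 + 365 + 257 = 686 days (rest of 2012, 2013, to 2014-09-14 in 2014).
686 ÷ 7 = 98 full weeks with remainder 0, so 98 more Sundays after the first → 99.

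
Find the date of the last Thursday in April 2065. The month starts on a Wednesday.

2065-04-30

April 2065 begins on a Wednesday, so the first Thursday is April 2 (1 day later).
April 2065 has 30 days. Adding weeks: 2, 9, 16, 23, 30 — the last one ≤ 30 is the 30th.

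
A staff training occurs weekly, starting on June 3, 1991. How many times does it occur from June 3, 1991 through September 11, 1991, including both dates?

Occurrences land 7·i days after June 3, 1991 for i = 0, 1, 2, …
The window opens on the start date, so the first occurrence inside is #1 on June 3, 1991.
September 11, 1991 is 100 days after the start; 100 ÷ 7 = 14 remainder 2. Last occurrence in the window: #15 on September 9, 1991.
Occurrences #1 through #15: 15 in total.

15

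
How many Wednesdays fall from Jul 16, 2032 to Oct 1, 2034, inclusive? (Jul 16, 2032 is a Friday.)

Jul 16, 2032 is a Friday; the first Wednesday on or after it is Jul 21, 2032 (5 days later).
From Jul 21, 2032 to Oct 1, 2034: 163 + 365 + 274 = 802 days (rest of 2032, 2033, to Oct 1, 2034 in 2034).
802 ÷ 7 = 114 full weeks with remainder 4, so 114 more Wednesdays after the first → 115.

115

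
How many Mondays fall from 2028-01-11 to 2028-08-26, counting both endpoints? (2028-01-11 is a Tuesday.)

2028-01-11 is a Tuesday; the first Monday on or after it is 2028-01-17 (6 days later).
From 2028-01-17 to 2028-08-26: 14 + 29 + 31 + 30 + 31 + 30 + 31 + 26 = 222 days (rest of January, February, March, April, May, June, July, August).
222 ÷ 7 = 31 full weeks with remainder 5, so 31 more Mondays after the first → 32.

32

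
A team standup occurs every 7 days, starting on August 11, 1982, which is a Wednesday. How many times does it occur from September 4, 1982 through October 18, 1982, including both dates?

6

Occurrences land 7·i days after August 11, 1982 for i = 0, 1, 2, …
September 4, 1982 is 24 days after the start; 24 ÷ 7 = 3 remainder 3; since the remainder is 3, round up to i = 4. First occurrence in the window: #5 on September 8, 1982 (4×7 = 28 days in).
October 18, 1982 is 68 days after the start; 68 ÷ 7 = 9 remainder 5. Last occurrence in the window: #10 on October 13, 1982.
Occurrences #5 through #10: 6 in total.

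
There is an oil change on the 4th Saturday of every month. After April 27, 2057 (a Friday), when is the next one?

April 2057 starts on a Sunday; its first Saturday is the 7th, so the 4th Saturday is the 28th — April 28, 2057.
April 28, 2057 is after April 27, 2057, so that is the next one.

April 28, 2057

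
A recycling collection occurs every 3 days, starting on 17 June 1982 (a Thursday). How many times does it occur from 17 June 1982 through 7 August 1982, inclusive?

18

Occurrences land 3·i days after 17 June 1982 for i = 0, 1, 2, …
The window opens on the start date, so the first occurrence inside is #1 on 17 June 1982.
7 August 1982 is 51 days after the start; 51 ÷ 3 = 17 remainder 0. Last occurrence in the window: #18 on 7 August 1982.
Occurrences #1 through #18: 18 in total.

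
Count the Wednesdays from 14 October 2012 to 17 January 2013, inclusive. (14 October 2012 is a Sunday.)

14

14 October 2012 is a Sunday; the first Wednesday on or after it is 17 October 2012 (3 days later).
From 17 October 2012 to 17 January 2013: 14 + 30 + 31 + 17 = 92 days (rest of October, November, December, January).
92 ÷ 7 = 13 full weeks with remainder 1, so 13 more Wednesdays after the first → 14.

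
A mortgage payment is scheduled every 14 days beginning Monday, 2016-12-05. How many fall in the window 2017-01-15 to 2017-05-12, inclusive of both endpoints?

Occurrences land 14·i days after 2016-12-05 for i = 0, 1, 2, …
2017-01-15 is 41 days after the start; 41 ÷ 14 = 2 remainder 13; since the remainder is 13, round up to i = 3. First occurrence in the window: #4 on 2017-01-16 (3×14 = 42 days in).
2017-05-12 is 158 days after the start; 158 ÷ 14 = 11 remainder 4. Last occurrence in the window: #12 on 2017-05-08.
Occurrences #4 through #12: 9 in total.

9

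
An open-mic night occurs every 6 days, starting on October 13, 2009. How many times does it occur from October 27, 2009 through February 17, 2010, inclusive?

Occurrences land 6·i days after October 13, 2009 for i = 0, 1, 2, …
October 27, 2009 is 14 days after the start; 14 ÷ 6 = 2 remainder 2; since the remainder is 2, round up to i = 3. First occurrence in the window: #4 on October 31, 2009 (3×6 = 18 days in).
February 17, 2010 is 127 days after the start; 127 ÷ 6 = 21 remainder 1. Last occurrence in the window: #22 on February 16, 2010.
Occurrences #4 through #22: 19 in total.

19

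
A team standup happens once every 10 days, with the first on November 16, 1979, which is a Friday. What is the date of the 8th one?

January 25, 1980

The 8th occurrence is 7 intervals after the first: 7 × 10 = 70 days after November 16, 1979.
November has 30 days — 14 days to the end of November leaves 56.
December has 31 days (25 left).
25 days into January → January 25, 1980.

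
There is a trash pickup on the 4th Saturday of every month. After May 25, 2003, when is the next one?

May 2003 starts on a Thursday; its first Saturday is the 3rd, so the 4th Saturday is the 24th — May 24, 2003.
That is not after May 25, 2003, so look at June 2003.
June 2003 starts on a Sunday; its first Saturday is the 7th, so the 4th Saturday is the 28th — June 28, 2003.

June 28, 2003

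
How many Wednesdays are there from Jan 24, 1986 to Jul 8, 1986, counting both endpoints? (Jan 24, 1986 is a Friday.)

23

Jan 24, 1986 is a Friday; the first Wednesday on or after it is Jan 29, 1986 (5 days later).
From Jan 29, 1986 to Jul 8, 1986: 2 + 28 + 31 + 30 + 31 + 30 + 8 = 160 days (rest of Jan, Feb, Mar, Apr, May, Jun, Jul).
160 ÷ 7 = 22 full weeks with remainder 6, so 22 more Wednesdays after the first → 23.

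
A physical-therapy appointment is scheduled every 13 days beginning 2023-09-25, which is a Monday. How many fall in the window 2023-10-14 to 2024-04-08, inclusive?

Occurrences land 13·i days after 2023-09-25 for i = 0, 1, 2, …
2023-10-14 is 19 days after the start; 19 ÷ 13 = 1 remainder 6; since the remainder is 6, round up to i = 2. First occurrence in the window: #3 on 2023-10-21 (2×13 = 26 days in).
2024-04-08 is 196 days after the start; 196 ÷ 13 = 15 remainder 1. Last occurrence in the window: #16 on 2024-04-07.
Occurrences #3 through #16: 14 in total.

14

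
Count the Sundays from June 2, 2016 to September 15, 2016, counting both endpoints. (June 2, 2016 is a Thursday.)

15

June 2, 2016 is a Thursday; the first Sunday on or after it is June 5, 2016 (3 days later).
From June 5, 2016 to September 15, 2016: 25 + 31 + 31 + 15 = 102 days (rest of June, July, August, September).
102 ÷ 7 = 14 full weeks with remainder 4, so 14 more Sundays after the first → 15.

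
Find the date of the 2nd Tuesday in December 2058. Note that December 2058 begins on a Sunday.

2058-12-10

December 2058 begins on a Sunday, so the first Tuesday is December 3 (2 days later).
The 2nd Tuesday is 1 weeks later: 3 + 7 = 10.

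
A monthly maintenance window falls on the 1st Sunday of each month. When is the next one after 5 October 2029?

7 October 2029

October 2029 starts on a Monday, so its 1st Sunday is 7 October 2029 (6 days in).
7 October 2029 is after 5 October 2029, so that is the next one.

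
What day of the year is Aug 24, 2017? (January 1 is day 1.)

236

Days in months before Aug: 31 + 28 + 31 + 30 + 31 + 30 + 31 = 212.
Plus 24 days into Aug → day 236.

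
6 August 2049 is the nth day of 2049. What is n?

218

Days in months before August: 31 + 28 + 31 + 30 + 31 + 30 + 31 = 212.
Plus 6 days into August → day 218.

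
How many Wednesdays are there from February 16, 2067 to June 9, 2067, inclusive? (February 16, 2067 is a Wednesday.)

February 16, 2067 is a Wednesday; the first Wednesday on or after it is February 16, 2067.
From February 16, 2067 to June 9, 2067: 12 + 31 + 30 + 31 + 9 = 113 days (rest of February, March, April, May, June).
113 ÷ 7 = 16 full weeks with remainder 1, so 16 more Wednesdays after the first → 17.

17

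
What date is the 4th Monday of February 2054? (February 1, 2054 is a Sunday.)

2054-02-23

February 2054 begins on a Sunday, so the first Monday is February 2 (1 day later).
The 4th Monday is 3 weeks later: 2 + 21 = 23.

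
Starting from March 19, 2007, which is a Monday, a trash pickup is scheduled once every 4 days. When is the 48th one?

The 48th occurrence is 47 intervals after the first: 47 × 4 = 188 days after March 19, 2007.
March has 31 days — 12 days to the end of March leaves 176.
April has 30 days (146 left).
May has 31 days (115 left).
June has 30 days (85 left).
July has 31 days (54 left).
August has 31 days (23 left).
23 days into September → September 23, 2007.

September 23, 2007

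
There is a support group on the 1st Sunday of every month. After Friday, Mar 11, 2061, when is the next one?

Mar 2061 starts on a Tuesday, so its 1st Sunday is Mar 6, 2061 (5 days in).
That is not after Mar 11, 2061, so look at Apr 2061.
Apr 2061 starts on a Friday, so its 1st Sunday is Apr 3, 2061 (2 days in).

Apr 3, 2061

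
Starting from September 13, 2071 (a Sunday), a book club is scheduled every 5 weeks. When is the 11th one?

The 11th occurrence is 10 intervals after the first: 10 × 35 = 350 days after September 13, 2071.
September has 30 days — 17 days to the end of September leaves 333.
October has 31 days (302 left).
November has 30 days (272 left).
December has 31 days (241 left).
January has 31 days (210 left).
February has 29 days (181 left).
March has 31 days (150 left).
April has 30 days (120 left).
May has 31 days (89 left).
June has 30 days (59 left).
July has 31 days (28 left).
28 days into August → August 28, 2072.

August 28, 2072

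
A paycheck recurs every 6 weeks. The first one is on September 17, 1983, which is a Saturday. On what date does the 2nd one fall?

October 29, 1983

The 2nd occurrence is 1 interval after the first: 1 × 42 = 42 days after September 17, 1983.
September has 30 days — 13 days to the end of September leaves 29.
29 days into October → October 29, 1983.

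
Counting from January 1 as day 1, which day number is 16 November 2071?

320

Days in months before November: 31 + 28 + 31 + 30 + 31 + 30 + 31 + 31 + 30 + 31 = 304.
Plus 16 days into November → day 320.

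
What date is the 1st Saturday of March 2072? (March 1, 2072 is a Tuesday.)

5 March 2072

March 2072 begins on a Tuesday, so the first Saturday is March 5 (4 days later).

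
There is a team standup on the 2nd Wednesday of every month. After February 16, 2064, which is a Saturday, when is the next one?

February 2064 starts on a Friday; its first Wednesday is the 6th, so the 2nd Wednesday is the 13th — February 13, 2064.
That is not after February 16, 2064, so look at March 2064.
March 2064 starts on a Saturday; its first Wednesday is the 5th, so the 2nd Wednesday is the 12th — March 12, 2064.

March 12, 2064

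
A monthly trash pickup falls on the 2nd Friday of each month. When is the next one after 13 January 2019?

8 February 2019

January 2019 starts on a Tuesday; its first Friday is the 4th, so the 2nd Friday is the 11th — 11 January 2019.
That is not after 13 January 2019, so look at February 2019.
February 2019 starts on a Friday; its first Friday is the 1st, so the 2nd Friday is the 8th — 8 February 2019.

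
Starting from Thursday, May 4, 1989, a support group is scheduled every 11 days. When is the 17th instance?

October 27, 1989

The 17th occurrence is 16 intervals after the first: 16 × 11 = 176 days after May 4, 1989.
May has 31 days — 27 days to the end of May leaves 149.
June has 30 days (119 left).
July has 31 days (88 left).
August has 31 days (57 left).
September has 30 days (27 left).
27 days into October → October 27, 1989.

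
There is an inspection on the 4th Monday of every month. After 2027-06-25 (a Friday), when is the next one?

2027-06-28

June 2027 starts on a Tuesday; its first Monday is the 7th, so the 4th Monday is the 28th — 2027-06-28.
2027-06-28 is after 2027-06-25, so that is the next one.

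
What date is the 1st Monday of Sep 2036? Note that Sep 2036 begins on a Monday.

Sep 1, 2036

Sep 2036 begins on a Monday, so the first Monday is Sep 1.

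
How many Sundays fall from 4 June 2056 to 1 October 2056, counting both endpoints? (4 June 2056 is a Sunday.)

18

4 June 2056 is a Sunday; the first Sunday on or after it is 4 June 2056.
From 4 June 2056 to 1 October 2056: 26 + 31 + 31 + 30 + 1 = 119 days (rest of June, July, August, September, October).
119 ÷ 7 = 17 full weeks with remainder 0, so 17 more Sundays after the first → 18.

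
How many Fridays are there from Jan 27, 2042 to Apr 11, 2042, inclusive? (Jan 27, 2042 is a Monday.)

11

Jan 27, 2042 is a Monday; the first Friday on or after it is Jan 31, 2042 (4 days later).
From Jan 31, 2042 to Apr 11, 2042: 0 + 28 + 31 + 11 = 70 days (rest of Jan, Feb, Mar, Apr).
70 ÷ 7 = 10 full weeks with remainder 0, so 10 more Fridays after the first → 11.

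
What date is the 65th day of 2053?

March 6, 2053

January has 31 days (65 − 31 = 34 remain).
February has 28 days (34 − 28 = 6 remain).
6 into March → March 6.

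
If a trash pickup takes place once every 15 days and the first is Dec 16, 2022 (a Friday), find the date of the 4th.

Jan 30, 2023

The 4th occurrence is 3 intervals after the first: 3 × 15 = 45 days after Dec 16, 2022.
Dec has 31 days — 15 days to the end of Dec leaves 30.
30 days into Jan → Jan 30, 2023.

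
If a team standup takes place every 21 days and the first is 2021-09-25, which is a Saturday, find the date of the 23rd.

2022-12-31

The 23rd occurrence is 22 intervals after the first: 22 × 21 = 462 days after 2021-09-25.
September has 30 days — 5 days to the end of September leaves 457.
From end of September to end of 2021 is 92 days (365 left).
January has 31 days (334 left).
February has 28 days (306 left).
March has 31 days (275 left).
April has 30 days (245 left).
May has 31 days (214 left).
June has 30 days (184 left).
July has 31 days (153 left).
August has 31 days (122 left).
September has 30 days (92 left).
October has 31 days (61 left).
November has 30 days (31 left).
31 days into December → 2022-12-31.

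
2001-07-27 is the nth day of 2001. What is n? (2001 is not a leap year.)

Days in months before July: 31 + 28 + 31 + 30 + 31 + 30 = 181.
Plus 27 days into July → day 208.

208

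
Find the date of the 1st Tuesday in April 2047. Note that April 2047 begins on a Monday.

2047-04-02

April 2047 begins on a Monday, so the first Tuesday is April 2 (1 day later).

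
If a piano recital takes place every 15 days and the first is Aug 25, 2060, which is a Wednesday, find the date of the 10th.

The 10th occurrence is 9 intervals after the first: 9 × 15 = 135 days after Aug 25, 2060.
Aug has 31 days — 6 days to the end of Aug leaves 129.
Sep has 30 days (99 left).
Oct has 31 days (68 left).
Nov has 30 days (38 left).
Dec has 31 days (7 left).
7 days into Jan → Jan 7, 2061.

Jan 7, 2061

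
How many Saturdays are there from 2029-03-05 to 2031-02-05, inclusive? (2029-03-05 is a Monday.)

100

2029-03-05 is a Monday; the first Saturday on or after it is 2029-03-10 (5 days later).
From 2029-03-10 to 2031-02-05: 296 + 365 + 36 = 697 days (rest of 2029, 2030, to 2031-02-05 in 2031).
697 ÷ 7 = 99 full weeks with remainder 4, so 99 more Saturdays after the first → 100.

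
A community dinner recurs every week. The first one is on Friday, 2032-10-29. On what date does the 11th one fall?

The 11th occurrence is 10 intervals after the first: 10 × 7 = 70 days after 2032-10-29.
October has 31 days — 2 days to the end of October leaves 68.
November has 30 days (38 left).
December has 31 days (7 left).
7 days into January → 2033-01-07.

2033-01-07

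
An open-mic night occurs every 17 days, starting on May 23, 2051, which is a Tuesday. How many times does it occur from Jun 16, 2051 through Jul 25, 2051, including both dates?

Occurrences land 17·i days after May 23, 2051 for i = 0, 1, 2, …
Jun 16, 2051 is 24 days after the start; 24 ÷ 17 = 1 remainder 7; since the remainder is 7, round up to i = 2. First occurrence in the window: #3 on Jun 26, 2051 (2×17 = 34 days in).
Jul 25, 2051 is 63 days after the start; 63 ÷ 17 = 3 remainder 12. Last occurrence in the window: #4 on Jul 13, 2051.
Occurrences #3 through #4: 2 in total.

2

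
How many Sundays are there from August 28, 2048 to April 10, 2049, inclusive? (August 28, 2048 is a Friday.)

August 28, 2048 is a Friday; the first Sunday on or after it is August 30, 2048 (2 days later).
From August 30, 2048 to April 10, 2049: 1 + 30 + 31 + 30 + 31 + 31 + 28 + 31 + 10 = 223 days (rest of August, September, October, November, December, January, February, March, April).
223 ÷ 7 = 31 full weeks with remainder 6, so 31 more Sundays after the first → 32.

32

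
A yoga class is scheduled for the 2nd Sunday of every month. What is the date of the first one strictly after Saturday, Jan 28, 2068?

Feb 12, 2068

Jan 2068 starts on a Sunday; its first Sunday is the 1st, so the 2nd Sunday is the 8th — Jan 8, 2068.
That is not after Jan 28, 2068, so look at Feb 2068.
Feb 2068 starts on a Wednesday; its first Sunday is the 5th, so the 2nd Sunday is the 12th — Feb 12, 2068.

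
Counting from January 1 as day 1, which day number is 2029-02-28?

Days in months before February: 31 = 31.
Plus 28 days into February → day 59.

59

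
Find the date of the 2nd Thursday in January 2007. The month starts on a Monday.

11 January 2007

January 2007 begins on a Monday, so the first Thursday is January 4 (3 days later).
The 2nd Thursday is 1 weeks later: 4 + 7 = 11.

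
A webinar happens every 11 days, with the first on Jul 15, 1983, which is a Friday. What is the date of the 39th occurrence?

The 39th occurrence is 38 intervals after the first: 38 × 11 = 418 days after Jul 15, 1983.
Jul has 31 days — 16 days to the end of Jul leaves 402.
From end of Jul to end of 1983 is 153 days (249 left).
Jan has 31 days (218 left).
Feb has 29 days (189 left).
Mar has 31 days (158 left).
Apr has 30 days (128 left).
May has 31 days (97 left).
Jun has 30 days (67 left).
Jul has 31 days (36 left).
Aug has 31 days (5 left).
5 days into Sep → Sep 5, 1984.

Sep 5, 1984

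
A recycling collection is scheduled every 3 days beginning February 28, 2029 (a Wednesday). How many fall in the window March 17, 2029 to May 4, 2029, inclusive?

16

Occurrences land 3·i days after February 28, 2029 for i = 0, 1, 2, …
March 17, 2029 is 17 days after the start; 17 ÷ 3 = 5 remainder 2; since the remainder is 2, round up to i = 6. First occurrence in the window: #7 on March 18, 2029 (6×3 = 18 days in).
May 4, 2029 is 65 days after the start; 65 ÷ 3 = 21 remainder 2. Last occurrence in the window: #22 on May 2, 2029.
Occurrences #7 through #22: 16 in total.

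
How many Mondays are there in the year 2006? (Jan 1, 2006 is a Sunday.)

52

Jan 1, 2006 is a Sunday; the first Monday on or after it is Jan 2, 2006 (1 day later).
From Jan 2, 2006 to Dec 31, 2006: 29 + 28 + 31 + 30 + 31 + 30 + 31 + 31 + 30 + 31 + 30 + 31 = 363 days (rest of Jan, Feb, Mar, Apr, May, Jun, Jul, Aug, Sep, Oct, Nov, Dec).
363 ÷ 7 = 51 full weeks with remainder 6, so 51 more Mondays after the first → 52.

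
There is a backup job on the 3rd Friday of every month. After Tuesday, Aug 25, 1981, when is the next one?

Sep 18, 1981

Aug 1981 starts on a Saturday; its first Friday is the 7th, so the 3rd Friday is the 21st — Aug 21, 1981.
That is not after Aug 25, 1981, so look at Sep 1981.
Sep 1981 starts on a Tuesday; its first Friday is the 4th, so the 3rd Friday is the 18th — Sep 18, 1981.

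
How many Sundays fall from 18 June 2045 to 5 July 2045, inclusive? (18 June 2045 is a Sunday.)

18 June 2045 is a Sunday; the first Sunday on or after it is 18 June 2045.
From 18 June 2045 to 5 July 2045: 12 + 5 = 17 days (rest of June, July).
17 ÷ 7 = 2 full weeks with remainder 3, so 2 more Sundays after the first → 3.

3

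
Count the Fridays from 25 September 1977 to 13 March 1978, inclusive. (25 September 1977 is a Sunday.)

24

25 September 1977 is a Sunday; the first Friday on or after it is 30 September 1977 (5 days later).
From 30 September 1977 to 13 March 1978: 0 + 31 + 30 + 31 + 31 + 28 + 13 = 164 days (rest of September, October, November, December, January, February, March).
164 ÷ 7 = 23 full weeks with remainder 3, so 23 more Fridays after the first → 24.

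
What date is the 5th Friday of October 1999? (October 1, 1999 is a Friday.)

October 1999 begins on a Friday, so the first Friday is October 1.
The 5th Friday is 4 weeks later: 1 + 28 = 29.

29 October 1999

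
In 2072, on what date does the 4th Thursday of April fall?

April 28, 2072

April 2072 begins on a Friday, so the first Thursday is April 7 (6 days later).
The 4th Thursday is 3 weeks later: 7 + 21 = 28.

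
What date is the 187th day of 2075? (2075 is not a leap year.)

Jan has 31 days (187 − 31 = 156 remain).
Feb has 28 days (156 − 28 = 128 remain).
Mar has 31 days (128 − 31 = 97 remain).
Apr has 30 days (97 − 30 = 67 remain).
May has 31 days (67 − 31 = 36 remain).
Jun has 30 days (36 − 30 = 6 remain).
6 into Jul → Jul 6.

Jul 6, 2075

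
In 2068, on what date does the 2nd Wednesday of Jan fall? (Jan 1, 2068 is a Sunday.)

Jan 11, 2068

Jan 2068 begins on a Sunday, so the first Wednesday is Jan 4 (3 days later).
The 2nd Wednesday is 1 weeks later: 4 + 7 = 11.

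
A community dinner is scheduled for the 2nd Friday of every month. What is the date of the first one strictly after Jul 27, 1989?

Aug 11, 1989

Jul 1989 starts on a Saturday; its first Friday is the 7th, so the 2nd Friday is the 14th — Jul 14, 1989.
That is not after Jul 27, 1989, so look at Aug 1989.
Aug 1989 starts on a Tuesday; its first Friday is the 4th, so the 2nd Friday is the 11th — Aug 11, 1989.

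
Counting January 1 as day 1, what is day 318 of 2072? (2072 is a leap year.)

13 November 2072

January has 31 days (318 − 31 = 287 remain).
February has 29 days (287 − 29 = 258 remain).
March has 31 days (258 − 31 = 227 remain).
April has 30 days (227 − 30 = 197 remain).
May has 31 days (197 − 31 = 166 remain).
June has 30 days (166 − 30 = 136 remain).
July has 31 days (136 − 31 = 105 remain).
August has 31 days (105 − 31 = 74 remain).
September has 30 days (74 − 30 = 44 remain).
October has 31 days (44 − 31 = 13 remain).
13 into November → November 13.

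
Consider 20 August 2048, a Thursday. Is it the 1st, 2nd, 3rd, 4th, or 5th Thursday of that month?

3rd

Day 20 falls in week ⌈20/7⌉ of the month.
Days 1–7 hold the 1st Thursday, 8–14 the 2nd, 15–21 the 3rd, 22–28 the 4th, 29–31 the 5th.
20 is in the range for the 3rd.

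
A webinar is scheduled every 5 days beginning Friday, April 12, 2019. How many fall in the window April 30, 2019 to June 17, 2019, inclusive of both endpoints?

Occurrences land 5·i days after April 12, 2019 for i = 0, 1, 2, …
April 30, 2019 is 18 days after the start; 18 ÷ 5 = 3 remainder 3; since the remainder is 3, round up to i = 4. First occurrence in the window: #5 on May 2, 2019 (4×5 = 20 days in).
June 17, 2019 is 66 days after the start; 66 ÷ 5 = 13 remainder 1. Last occurrence in the window: #14 on June 16, 2019.
Occurrences #5 through #14: 10 in total.

10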